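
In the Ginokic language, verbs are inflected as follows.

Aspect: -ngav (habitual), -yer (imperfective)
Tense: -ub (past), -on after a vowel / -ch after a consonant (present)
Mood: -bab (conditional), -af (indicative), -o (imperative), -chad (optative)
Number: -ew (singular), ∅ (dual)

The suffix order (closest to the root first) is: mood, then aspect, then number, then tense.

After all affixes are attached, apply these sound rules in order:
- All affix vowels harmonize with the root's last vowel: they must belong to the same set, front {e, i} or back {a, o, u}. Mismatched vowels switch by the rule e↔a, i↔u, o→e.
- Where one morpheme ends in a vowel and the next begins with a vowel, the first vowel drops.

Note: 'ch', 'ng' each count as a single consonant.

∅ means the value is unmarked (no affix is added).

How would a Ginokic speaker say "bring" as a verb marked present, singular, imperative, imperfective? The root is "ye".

Attach mood imperative -o → yeo.
Attach aspect imperfective -yer → yeoyer.
Attach number singular -ew → yeoyerew.
Attach tense present -ch (after consonant 'w') → yeoyerewch.
Apply vowel harmony: yeoyerewch → yeeyerewch.
Apply vowel deletion: yeeyerewch → yeyerewch.

yeyerewch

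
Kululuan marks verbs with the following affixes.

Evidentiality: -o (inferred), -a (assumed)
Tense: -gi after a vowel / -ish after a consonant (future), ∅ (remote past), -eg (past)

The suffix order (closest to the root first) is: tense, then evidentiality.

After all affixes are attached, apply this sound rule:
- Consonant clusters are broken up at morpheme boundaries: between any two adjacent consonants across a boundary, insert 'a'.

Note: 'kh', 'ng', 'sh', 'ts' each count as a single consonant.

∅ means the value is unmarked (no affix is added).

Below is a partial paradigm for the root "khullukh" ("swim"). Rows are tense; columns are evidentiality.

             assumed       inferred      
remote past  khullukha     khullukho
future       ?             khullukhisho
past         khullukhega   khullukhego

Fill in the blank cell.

khullukhisha

Attach tense future -ish (after consonant 'kh') → khullukhish.
Attach evidentiality assumed -a → khullukhisha.
Epenthesis: no change.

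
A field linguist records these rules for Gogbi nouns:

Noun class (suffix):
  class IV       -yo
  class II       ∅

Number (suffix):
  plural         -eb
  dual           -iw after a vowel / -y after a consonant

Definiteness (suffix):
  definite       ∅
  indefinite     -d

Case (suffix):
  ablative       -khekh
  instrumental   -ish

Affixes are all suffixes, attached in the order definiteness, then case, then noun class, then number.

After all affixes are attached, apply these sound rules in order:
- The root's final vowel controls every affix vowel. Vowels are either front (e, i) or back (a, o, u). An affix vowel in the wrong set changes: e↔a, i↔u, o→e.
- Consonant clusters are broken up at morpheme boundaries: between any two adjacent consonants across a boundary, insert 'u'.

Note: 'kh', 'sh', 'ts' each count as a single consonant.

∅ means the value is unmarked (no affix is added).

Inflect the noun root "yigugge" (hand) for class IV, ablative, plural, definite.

definiteness = definite: zero marking, form stays yigugge.
Attach case ablative -khekh → yiguggekhekh.
Attach noun class class IV -yo → yiguggekhekhyo.
Attach number plural -eb → yiguggekhekhyoeb.
Apply vowel harmony: yiguggekhekhyoeb → yiguggekhekhyeeb.
Apply epenthesis: yiguggekhekhyeeb → yiguggekhekhuyeeb.

yiguggekhekhuyeeb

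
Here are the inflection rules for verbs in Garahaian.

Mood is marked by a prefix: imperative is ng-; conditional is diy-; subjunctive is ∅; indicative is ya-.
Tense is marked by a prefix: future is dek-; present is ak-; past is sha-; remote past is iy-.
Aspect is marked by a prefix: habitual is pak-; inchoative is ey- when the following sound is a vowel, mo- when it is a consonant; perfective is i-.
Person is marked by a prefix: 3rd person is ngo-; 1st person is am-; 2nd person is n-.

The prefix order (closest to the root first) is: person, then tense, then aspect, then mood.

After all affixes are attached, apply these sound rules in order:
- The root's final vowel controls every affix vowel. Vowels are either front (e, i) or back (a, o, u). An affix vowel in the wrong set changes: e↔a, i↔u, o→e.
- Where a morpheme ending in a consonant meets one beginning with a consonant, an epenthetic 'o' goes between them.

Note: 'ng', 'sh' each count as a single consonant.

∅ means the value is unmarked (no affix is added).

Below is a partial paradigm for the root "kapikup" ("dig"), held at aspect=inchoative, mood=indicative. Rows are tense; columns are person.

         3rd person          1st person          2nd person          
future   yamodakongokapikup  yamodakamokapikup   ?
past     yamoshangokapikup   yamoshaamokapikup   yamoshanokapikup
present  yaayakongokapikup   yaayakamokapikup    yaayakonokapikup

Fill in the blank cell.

yamodakonokapikup

Attach person 2nd person n- → nkapikup.
Attach tense future dek- → deknkapikup.
Attach aspect inchoative mo- (before consonant 'd') → modeknkapikup.
Attach mood indicative ya- → yamodeknkapikup.
Apply vowel harmony: yamodeknkapikup → yamodaknkapikup.
Apply epenthesis: yamodaknkapikup → yamodakonokapikup.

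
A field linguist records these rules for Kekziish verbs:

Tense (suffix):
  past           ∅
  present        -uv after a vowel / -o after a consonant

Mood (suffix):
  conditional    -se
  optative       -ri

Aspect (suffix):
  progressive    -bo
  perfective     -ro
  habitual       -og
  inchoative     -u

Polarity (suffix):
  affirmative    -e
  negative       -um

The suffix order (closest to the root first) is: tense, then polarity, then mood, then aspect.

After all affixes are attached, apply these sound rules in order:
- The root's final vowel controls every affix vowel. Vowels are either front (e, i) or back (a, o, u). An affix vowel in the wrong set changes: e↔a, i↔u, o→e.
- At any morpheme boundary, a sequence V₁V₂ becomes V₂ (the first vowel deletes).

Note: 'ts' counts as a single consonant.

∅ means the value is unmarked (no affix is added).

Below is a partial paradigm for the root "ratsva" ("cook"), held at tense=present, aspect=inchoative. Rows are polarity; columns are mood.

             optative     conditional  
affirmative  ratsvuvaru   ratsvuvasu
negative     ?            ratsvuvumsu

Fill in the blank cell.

Attach tense present -uv (after vowel 'a') → ratsvauv.
Attach polarity negative -um → ratsvauvum.
Attach mood optative -ri → ratsvauvumri.
Attach aspect inchoative -u → ratsvauvumriu.
Apply vowel harmony: ratsvauvumriu → ratsvauvumruu.
Apply vowel deletion: ratsvauvumruu → ratsvuvumru.

ratsvuvumru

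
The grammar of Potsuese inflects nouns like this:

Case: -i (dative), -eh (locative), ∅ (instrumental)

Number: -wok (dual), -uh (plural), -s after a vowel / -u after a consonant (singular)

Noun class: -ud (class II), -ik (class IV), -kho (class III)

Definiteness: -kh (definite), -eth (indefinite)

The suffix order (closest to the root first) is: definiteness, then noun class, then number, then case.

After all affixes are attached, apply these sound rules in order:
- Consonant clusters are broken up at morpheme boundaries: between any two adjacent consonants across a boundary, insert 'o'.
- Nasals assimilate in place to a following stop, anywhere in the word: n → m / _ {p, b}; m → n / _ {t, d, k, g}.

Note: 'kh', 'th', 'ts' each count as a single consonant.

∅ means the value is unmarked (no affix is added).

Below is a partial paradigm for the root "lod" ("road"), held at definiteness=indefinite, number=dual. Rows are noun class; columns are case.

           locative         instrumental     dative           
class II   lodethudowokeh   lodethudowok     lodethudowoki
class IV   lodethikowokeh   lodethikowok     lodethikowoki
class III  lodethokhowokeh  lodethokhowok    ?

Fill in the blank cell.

lodethokhowoki

Attach definiteness indefinite -eth → lodeth.
Attach noun class class III -kho → lodethkho.
Attach number dual -wok → lodethkhowok.
Attach case dative -i → lodethkhowoki.
Apply epenthesis: lodethkhowoki → lodethokhowoki.
Nasal assimilation: no change.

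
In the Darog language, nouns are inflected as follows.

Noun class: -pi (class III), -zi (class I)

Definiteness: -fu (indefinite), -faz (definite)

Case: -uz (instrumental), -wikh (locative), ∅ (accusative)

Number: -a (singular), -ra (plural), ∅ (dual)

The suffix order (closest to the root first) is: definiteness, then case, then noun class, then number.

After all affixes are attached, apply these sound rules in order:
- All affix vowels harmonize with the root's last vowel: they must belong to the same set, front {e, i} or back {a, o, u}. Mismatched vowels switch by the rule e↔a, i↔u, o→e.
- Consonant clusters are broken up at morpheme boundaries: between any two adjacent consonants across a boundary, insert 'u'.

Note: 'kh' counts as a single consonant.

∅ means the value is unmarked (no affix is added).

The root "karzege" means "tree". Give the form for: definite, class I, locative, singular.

karzegefezuwikhuzie

Attach definiteness definite -faz → karzegefaz.
Attach case locative -wikh → karzegefazwikh.
Attach noun class class I -zi → karzegefazwikhzi.
Attach number singular -a → karzegefazwikhzia.
Apply vowel harmony: karzegefazwikhzia → karzegefezwikhzie.
Apply epenthesis: karzegefezwikhzie → karzegefezuwikhuzie.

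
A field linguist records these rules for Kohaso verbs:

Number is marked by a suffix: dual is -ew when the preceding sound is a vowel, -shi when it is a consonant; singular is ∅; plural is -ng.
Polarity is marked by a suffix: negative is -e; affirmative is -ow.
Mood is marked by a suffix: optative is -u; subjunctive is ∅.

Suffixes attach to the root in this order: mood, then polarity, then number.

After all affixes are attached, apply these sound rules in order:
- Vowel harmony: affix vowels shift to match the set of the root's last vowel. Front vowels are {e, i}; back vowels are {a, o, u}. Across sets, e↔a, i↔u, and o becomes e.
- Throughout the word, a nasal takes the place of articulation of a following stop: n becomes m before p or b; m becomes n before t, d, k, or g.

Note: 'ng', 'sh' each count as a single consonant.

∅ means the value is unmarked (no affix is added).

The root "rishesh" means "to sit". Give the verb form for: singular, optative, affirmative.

Attach mood optative -u → risheshu.
Attach polarity affirmative -ow → risheshuow.
number = singular: zero marking, form stays risheshuow.
Apply vowel harmony: risheshuow → risheshiew.
Nasal assimilation: no change.

risheshiew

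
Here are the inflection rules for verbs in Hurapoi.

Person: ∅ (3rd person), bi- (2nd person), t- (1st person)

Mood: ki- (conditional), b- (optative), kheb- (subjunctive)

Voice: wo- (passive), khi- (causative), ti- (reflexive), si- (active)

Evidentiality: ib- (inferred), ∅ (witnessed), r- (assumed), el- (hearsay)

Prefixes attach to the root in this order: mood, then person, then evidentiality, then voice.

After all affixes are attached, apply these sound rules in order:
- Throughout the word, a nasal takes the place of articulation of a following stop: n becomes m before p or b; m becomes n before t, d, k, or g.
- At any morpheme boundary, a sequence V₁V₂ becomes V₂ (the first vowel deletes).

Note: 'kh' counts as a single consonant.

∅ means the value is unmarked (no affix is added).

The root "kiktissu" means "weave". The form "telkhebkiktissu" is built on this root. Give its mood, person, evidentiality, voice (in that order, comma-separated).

subjunctive, 3rd person, hearsay, reflexive

Segment: ti-el-kheb-kiktissu.
mood: kheb- → subjunctive.
person: ∅ → 3rd person.
evidentiality: el- → hearsay.
voice: ti- → reflexive.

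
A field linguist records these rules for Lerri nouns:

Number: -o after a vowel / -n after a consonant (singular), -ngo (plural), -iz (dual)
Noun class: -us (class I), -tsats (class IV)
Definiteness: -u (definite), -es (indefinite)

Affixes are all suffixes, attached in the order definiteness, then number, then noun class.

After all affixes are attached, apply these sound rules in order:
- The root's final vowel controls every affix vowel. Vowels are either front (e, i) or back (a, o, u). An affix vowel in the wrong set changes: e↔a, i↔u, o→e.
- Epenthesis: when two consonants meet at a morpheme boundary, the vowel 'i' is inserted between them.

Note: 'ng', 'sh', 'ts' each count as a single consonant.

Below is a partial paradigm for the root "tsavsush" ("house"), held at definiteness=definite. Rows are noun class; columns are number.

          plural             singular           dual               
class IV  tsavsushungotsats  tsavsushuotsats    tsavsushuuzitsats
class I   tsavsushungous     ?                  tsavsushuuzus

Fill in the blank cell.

tsavsushuous

Attach definiteness definite -u → tsavsushu.
Attach number singular -o (after vowel 'u') → tsavsushuo.
Attach noun class class I -us → tsavsushuous.
Vowel harmony: no change.
Epenthesis: no change.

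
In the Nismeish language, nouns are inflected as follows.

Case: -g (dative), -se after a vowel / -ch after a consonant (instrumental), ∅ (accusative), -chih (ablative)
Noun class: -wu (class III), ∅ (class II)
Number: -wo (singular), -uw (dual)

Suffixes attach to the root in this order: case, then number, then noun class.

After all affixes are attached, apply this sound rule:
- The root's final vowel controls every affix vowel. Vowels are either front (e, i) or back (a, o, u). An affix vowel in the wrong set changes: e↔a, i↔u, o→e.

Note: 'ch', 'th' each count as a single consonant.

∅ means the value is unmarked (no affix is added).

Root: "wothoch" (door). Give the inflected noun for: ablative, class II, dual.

wothochchuhuw

Attach case ablative -chih → wothochchih.
Attach number dual -uw → wothochchihuw.
noun class = class II: zero marking, form stays wothochchihuw.
Apply vowel harmony: wothochchihuw → wothochchuhuw.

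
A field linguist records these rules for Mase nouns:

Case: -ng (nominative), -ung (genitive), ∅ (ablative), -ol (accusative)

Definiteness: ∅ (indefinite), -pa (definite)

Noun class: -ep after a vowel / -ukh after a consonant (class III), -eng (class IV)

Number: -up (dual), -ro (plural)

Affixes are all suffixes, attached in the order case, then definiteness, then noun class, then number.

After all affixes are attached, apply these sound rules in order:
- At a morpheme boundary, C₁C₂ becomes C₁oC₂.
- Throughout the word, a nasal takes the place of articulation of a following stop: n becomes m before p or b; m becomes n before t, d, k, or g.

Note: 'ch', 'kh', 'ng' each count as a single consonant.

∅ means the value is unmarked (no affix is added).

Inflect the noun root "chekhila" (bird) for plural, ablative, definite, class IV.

case = ablative: zero marking, form stays chekhila.
Attach definiteness definite -pa → chekhilapa.
Attach noun class class IV -eng → chekhilapaeng.
Attach number plural -ro → chekhilapaengro.
Apply epenthesis: chekhilapaengro → chekhilapaengoro.
Nasal assimilation: no change.

chekhilapaengoro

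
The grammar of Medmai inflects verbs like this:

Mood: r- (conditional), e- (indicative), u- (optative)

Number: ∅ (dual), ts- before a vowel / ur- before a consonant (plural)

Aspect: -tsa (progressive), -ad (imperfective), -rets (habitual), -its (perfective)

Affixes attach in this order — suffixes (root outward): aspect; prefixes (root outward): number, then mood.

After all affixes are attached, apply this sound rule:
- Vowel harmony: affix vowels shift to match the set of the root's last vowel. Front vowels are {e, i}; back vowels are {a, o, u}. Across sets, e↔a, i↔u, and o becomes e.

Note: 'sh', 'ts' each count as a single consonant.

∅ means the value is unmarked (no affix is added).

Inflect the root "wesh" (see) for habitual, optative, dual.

iweshrets

number = dual: zero marking, form stays wesh.
Attach mood optative u- → uwesh.
Attach aspect habitual -rets → uweshrets.
Apply vowel harmony: uweshrets → iweshrets.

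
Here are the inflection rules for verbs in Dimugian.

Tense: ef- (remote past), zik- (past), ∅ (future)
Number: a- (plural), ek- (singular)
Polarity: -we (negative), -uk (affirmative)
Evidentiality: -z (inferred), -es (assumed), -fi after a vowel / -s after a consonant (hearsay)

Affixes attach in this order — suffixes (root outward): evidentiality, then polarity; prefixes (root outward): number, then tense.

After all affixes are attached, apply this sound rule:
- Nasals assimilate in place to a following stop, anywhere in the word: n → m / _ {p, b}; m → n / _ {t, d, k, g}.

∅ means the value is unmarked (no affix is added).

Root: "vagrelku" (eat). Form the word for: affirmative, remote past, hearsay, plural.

Attach number plural a- → avagrelku.
Attach evidentiality hearsay -fi (after vowel 'u') → avagrelkufi.
Attach tense remote past ef- → efavagrelkufi.
Attach polarity affirmative -uk → efavagrelkufiuk.
Nasal assimilation: no change.

efavagrelkufiuk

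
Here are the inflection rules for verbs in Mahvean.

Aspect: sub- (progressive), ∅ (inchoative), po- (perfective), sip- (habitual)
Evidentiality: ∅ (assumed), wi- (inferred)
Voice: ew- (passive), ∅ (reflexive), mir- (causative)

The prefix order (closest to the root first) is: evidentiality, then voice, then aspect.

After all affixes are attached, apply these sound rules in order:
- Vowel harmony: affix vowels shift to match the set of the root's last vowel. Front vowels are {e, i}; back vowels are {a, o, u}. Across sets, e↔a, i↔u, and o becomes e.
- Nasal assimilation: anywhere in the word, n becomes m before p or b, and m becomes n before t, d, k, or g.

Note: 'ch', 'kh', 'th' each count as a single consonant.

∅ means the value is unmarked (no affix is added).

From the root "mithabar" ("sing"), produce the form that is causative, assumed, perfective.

evidentiality = assumed: zero marking, form stays mithabar.
Attach voice causative mir- → mirmithabar.
Attach aspect perfective po- → pomirmithabar.
Apply vowel harmony: pomirmithabar → pomurmithabar.
Nasal assimilation: no change.

pomurmithabar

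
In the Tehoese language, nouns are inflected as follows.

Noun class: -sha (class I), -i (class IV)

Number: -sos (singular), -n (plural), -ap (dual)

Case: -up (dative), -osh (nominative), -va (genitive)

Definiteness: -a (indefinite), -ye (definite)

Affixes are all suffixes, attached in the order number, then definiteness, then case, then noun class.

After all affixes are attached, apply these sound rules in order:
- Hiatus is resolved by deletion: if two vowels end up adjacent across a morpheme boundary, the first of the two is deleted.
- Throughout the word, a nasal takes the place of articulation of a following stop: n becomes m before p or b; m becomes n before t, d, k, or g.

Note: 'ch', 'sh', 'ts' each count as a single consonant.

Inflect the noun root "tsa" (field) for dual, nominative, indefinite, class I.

tsaposhsha

Attach number dual -ap → tsaap.
Attach definiteness indefinite -a → tsaapa.
Attach case nominative -osh → tsaapaosh.
Attach noun class class I -sha → tsaapaoshsha.
Apply vowel deletion: tsaapaoshsha → tsaposhsha.
Nasal assimilation: no change.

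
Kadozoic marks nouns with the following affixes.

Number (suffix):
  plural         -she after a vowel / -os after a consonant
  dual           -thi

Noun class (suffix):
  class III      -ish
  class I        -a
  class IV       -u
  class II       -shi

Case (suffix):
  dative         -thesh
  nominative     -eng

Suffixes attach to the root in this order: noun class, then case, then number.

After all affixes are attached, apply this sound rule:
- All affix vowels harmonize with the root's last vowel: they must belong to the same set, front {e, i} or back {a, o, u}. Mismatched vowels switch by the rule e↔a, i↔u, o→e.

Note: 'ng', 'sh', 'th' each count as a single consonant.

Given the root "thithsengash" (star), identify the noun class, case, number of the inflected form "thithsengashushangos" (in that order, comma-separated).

class III, nominative, plural

Segment: thithsengash-ish-eng-os.
noun class: -ish → class III.
case: -eng → nominative.
number: -she/os → plural.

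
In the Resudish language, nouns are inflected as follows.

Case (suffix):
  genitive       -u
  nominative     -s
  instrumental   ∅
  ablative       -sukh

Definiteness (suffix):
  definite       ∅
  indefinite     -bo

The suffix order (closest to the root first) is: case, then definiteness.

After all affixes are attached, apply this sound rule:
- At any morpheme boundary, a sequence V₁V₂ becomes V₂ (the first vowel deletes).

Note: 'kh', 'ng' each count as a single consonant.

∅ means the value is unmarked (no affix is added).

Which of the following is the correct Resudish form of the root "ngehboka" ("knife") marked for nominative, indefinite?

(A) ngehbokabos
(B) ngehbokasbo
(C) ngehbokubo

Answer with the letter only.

Attach case nominative -s → ngehbokas.
Attach definiteness indefinite -bo → ngehbokasbo.
Vowel deletion: no change.
So the correct form is ngehbokasbo, option (B).
(C) ngehbokubo is wrong: it uses genitive instead of nominative for case.
(A) ngehbokabos is wrong: it has the affixes in the wrong order.

B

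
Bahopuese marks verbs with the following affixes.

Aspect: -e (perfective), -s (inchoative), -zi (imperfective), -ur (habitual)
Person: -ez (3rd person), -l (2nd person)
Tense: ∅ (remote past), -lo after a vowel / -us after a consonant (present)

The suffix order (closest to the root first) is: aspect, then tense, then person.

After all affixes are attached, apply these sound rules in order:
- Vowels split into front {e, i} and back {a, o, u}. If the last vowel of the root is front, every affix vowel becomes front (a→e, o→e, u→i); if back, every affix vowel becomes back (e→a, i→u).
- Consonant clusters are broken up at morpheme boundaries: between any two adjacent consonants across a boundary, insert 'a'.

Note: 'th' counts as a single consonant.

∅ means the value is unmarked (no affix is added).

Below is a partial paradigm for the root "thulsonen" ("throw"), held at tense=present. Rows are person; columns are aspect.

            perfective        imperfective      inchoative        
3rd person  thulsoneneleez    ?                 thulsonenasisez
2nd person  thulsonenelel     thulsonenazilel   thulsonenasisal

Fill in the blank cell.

Attach aspect imperfective -zi → thulsonenzi.
Attach tense present -lo (after vowel 'i') → thulsonenzilo.
Attach person 3rd person -ez → thulsonenziloez.
Apply vowel harmony: thulsonenziloez → thulsonenzileez.
Apply epenthesis: thulsonenzileez → thulsonenazileez.

thulsonenazileez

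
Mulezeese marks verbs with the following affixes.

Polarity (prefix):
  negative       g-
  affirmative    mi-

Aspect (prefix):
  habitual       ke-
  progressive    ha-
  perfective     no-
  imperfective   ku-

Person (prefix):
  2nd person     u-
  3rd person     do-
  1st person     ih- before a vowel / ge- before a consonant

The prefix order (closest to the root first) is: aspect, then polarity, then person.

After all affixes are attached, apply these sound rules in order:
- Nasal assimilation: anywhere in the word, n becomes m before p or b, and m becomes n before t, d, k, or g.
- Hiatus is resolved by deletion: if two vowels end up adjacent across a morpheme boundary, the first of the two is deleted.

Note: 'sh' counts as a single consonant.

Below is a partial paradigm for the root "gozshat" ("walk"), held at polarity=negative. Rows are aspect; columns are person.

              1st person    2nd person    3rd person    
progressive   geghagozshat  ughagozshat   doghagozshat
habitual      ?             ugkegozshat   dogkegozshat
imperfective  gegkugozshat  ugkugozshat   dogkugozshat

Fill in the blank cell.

gegkegozshat

Attach aspect habitual ke- → kegozshat.
Attach polarity negative g- → gkegozshat.
Attach person 1st person ge- (before consonant 'g') → gegkegozshat.
Nasal assimilation: no change.
Vowel deletion: no change.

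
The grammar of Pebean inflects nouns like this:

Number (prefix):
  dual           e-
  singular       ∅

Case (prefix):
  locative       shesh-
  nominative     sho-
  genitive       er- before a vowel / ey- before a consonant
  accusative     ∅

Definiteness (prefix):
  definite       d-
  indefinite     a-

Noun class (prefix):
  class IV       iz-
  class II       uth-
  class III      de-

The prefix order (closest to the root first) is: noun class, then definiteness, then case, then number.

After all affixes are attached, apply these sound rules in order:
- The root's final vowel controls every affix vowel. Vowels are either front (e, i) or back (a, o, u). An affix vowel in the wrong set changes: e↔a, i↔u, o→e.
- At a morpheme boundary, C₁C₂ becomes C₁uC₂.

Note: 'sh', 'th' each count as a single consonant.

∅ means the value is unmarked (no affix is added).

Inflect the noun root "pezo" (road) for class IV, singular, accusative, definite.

Attach noun class class IV iz- → izpezo.
Attach definiteness definite d- → dizpezo.
case = accusative: zero marking, form stays dizpezo.
number = singular: zero marking, form stays dizpezo.
Apply vowel harmony: dizpezo → duzpezo.
Apply epenthesis: duzpezo → duzupezo.

duzupezo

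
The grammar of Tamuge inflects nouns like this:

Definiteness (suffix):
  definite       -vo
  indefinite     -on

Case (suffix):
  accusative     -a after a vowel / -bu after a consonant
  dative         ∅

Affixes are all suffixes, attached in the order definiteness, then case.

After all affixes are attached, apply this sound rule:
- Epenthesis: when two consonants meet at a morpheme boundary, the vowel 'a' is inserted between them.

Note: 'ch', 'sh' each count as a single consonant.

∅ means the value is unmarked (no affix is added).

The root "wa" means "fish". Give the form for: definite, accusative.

wavoa

Attach definiteness definite -vo → wavo.
Attach case accusative -a (after vowel 'o') → wavoa.
Epenthesis: no change.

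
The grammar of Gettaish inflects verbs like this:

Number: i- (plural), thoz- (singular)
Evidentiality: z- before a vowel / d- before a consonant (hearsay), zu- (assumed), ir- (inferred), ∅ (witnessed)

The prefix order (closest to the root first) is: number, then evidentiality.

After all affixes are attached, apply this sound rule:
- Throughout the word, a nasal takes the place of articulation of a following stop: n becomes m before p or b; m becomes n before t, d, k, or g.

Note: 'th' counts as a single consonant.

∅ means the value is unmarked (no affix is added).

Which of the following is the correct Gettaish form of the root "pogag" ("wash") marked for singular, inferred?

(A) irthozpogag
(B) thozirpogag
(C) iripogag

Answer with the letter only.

Attach number singular thoz- → thozpogag.
Attach evidentiality inferred ir- → irthozpogag.
Nasal assimilation: no change.
So the correct form is irthozpogag, option (A).
(B) thozirpogag is wrong: it has the affixes in the wrong order.
(C) iripogag is wrong: it uses plural instead of singular for number.

A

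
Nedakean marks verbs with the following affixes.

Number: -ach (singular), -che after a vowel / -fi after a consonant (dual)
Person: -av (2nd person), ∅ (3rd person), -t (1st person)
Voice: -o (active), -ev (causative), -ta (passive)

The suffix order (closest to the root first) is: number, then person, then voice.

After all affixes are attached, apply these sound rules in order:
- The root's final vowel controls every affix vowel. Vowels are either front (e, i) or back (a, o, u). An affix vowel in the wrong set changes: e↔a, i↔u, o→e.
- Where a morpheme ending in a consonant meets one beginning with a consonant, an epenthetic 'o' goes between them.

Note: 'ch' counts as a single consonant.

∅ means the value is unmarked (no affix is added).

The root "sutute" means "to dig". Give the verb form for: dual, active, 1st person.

sututechete

Attach number dual -che (after vowel 'e') → sututeche.
Attach person 1st person -t → sututechet.
Attach voice active -o → sututecheto.
Apply vowel harmony: sututecheto → sututechete.
Epenthesis: no change.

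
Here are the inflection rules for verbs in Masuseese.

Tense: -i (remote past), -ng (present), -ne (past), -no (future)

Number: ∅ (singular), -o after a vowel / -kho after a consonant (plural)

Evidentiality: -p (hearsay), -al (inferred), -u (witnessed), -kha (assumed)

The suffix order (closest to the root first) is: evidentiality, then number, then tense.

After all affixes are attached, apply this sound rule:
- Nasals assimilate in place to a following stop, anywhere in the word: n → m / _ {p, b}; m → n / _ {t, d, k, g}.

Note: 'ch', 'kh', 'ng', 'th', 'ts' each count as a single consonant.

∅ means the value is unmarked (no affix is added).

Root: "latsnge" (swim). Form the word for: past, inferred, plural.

Attach evidentiality inferred -al → latsngeal.
Attach number plural -kho (after consonant 'l') → latsngealkho.
Attach tense past -ne → latsngealkhone.
Nasal assimilation: no change.

latsngealkhone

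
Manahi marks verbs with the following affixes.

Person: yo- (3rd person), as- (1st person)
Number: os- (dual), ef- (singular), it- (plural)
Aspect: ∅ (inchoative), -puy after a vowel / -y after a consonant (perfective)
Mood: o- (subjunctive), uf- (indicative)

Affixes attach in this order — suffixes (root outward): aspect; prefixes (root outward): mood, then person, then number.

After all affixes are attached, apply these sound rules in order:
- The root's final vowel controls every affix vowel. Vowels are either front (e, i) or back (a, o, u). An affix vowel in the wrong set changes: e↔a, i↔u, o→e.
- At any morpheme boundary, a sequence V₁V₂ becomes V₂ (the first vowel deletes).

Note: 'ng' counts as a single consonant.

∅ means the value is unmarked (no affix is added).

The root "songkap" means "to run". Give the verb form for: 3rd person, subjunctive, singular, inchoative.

aspect = inchoative: zero marking, form stays songkap.
Attach mood subjunctive o- → osongkap.
Attach person 3rd person yo- → yoosongkap.
Attach number singular ef- → efyoosongkap.
Apply vowel harmony: efyoosongkap → afyoosongkap.
Apply vowel deletion: afyoosongkap → afyosongkap.

afyosongkap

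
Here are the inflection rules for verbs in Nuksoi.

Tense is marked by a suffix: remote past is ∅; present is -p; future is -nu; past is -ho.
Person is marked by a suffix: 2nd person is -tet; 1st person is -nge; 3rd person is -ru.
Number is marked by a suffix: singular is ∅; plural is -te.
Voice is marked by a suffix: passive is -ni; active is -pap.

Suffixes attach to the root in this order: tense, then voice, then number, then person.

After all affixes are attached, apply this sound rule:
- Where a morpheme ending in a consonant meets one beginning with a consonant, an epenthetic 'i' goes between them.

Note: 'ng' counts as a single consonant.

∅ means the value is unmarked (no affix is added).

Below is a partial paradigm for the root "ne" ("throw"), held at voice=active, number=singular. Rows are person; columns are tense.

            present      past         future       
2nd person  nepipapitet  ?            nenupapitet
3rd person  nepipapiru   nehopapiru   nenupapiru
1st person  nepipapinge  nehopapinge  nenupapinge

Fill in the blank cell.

Attach tense past -ho → neho.
Attach voice active -pap → nehopap.
number = singular: zero marking, form stays nehopap.
Attach person 2nd person -tet → nehopaptet.
Apply epenthesis: nehopaptet → nehopapitet.

nehopapitet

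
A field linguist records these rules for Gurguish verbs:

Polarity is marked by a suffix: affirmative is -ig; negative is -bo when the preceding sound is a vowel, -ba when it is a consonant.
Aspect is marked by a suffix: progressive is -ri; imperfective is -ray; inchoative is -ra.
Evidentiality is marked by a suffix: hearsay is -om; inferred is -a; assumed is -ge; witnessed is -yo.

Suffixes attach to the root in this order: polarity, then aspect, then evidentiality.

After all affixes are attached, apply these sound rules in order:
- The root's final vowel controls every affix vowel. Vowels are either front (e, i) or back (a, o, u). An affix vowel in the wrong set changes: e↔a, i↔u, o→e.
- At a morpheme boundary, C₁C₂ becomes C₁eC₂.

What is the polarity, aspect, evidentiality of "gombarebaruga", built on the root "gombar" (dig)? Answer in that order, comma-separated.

Segment: gombar-ba-ri-ge.
polarity: -bo/ba → negative.
aspect: -ri → progressive.
evidentiality: -ge → assumed.

negative, progressive, assumed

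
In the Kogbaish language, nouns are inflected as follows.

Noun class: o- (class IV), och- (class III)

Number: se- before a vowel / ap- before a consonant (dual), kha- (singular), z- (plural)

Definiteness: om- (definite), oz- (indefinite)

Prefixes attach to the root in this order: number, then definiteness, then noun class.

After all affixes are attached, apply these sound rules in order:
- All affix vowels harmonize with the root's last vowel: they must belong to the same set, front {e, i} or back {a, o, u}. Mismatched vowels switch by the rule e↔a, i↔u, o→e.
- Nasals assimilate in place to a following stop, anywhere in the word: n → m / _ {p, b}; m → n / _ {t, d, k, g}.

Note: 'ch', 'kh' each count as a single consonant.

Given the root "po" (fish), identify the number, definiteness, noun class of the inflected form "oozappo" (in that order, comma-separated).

Segment: o-oz-ap-po.
number: se/ap- → dual.
definiteness: oz- → indefinite.
noun class: o- → class IV.

dual, indefinite, class IV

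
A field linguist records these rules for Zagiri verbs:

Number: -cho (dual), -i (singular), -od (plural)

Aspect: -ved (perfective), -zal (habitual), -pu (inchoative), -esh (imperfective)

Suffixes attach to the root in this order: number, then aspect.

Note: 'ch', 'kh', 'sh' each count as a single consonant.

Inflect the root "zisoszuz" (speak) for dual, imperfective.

Attach number dual -cho → zisoszuzcho.
Attach aspect imperfective -esh → zisoszuzchoesh.

zisoszuzchoesh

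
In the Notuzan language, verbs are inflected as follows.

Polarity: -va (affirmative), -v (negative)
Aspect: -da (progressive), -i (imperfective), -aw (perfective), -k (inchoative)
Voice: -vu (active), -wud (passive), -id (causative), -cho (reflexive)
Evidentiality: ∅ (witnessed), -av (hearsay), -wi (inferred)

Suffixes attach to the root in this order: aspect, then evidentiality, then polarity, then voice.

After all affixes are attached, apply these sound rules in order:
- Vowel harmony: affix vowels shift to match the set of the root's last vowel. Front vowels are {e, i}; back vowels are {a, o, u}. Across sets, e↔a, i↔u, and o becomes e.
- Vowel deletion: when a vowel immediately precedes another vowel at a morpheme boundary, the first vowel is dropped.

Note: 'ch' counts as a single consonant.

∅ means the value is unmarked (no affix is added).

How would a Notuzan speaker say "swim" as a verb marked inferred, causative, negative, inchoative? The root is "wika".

Attach aspect inchoative -k → wikak.
Attach evidentiality inferred -wi → wikakwi.
Attach polarity negative -v → wikakwiv.
Attach voice causative -id → wikakwivid.
Apply vowel harmony: wikakwivid → wikakwuvud.
Vowel deletion: no change.

wikakwuvud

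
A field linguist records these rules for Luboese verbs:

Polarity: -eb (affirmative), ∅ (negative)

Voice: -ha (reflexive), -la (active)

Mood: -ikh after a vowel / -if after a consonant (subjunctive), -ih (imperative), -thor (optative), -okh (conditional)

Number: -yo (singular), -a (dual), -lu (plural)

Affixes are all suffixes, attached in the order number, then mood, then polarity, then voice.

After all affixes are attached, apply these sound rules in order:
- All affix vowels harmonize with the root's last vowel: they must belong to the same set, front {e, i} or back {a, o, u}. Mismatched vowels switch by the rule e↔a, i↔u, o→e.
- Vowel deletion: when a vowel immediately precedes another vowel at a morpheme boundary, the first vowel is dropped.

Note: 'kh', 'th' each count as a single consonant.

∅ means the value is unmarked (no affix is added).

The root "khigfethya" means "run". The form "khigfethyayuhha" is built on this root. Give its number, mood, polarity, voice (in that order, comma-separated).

Segment: khigfethya-yo-ih-ha.
number: -yo → singular.
mood: -ih → imperative.
polarity: ∅ → negative.
voice: -ha → reflexive.

singular, imperative, negative, reflexive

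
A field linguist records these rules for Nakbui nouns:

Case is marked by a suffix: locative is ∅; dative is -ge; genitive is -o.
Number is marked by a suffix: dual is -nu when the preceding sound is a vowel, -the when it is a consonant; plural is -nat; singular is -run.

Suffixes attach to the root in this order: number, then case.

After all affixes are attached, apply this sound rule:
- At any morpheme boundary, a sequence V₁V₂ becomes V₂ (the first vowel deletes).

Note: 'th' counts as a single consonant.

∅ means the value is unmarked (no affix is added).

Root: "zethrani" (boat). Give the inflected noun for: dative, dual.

zethraninuge

Attach number dual -nu (after vowel 'i') → zethraninu.
Attach case dative -ge → zethraninuge.
Vowel deletion: no change.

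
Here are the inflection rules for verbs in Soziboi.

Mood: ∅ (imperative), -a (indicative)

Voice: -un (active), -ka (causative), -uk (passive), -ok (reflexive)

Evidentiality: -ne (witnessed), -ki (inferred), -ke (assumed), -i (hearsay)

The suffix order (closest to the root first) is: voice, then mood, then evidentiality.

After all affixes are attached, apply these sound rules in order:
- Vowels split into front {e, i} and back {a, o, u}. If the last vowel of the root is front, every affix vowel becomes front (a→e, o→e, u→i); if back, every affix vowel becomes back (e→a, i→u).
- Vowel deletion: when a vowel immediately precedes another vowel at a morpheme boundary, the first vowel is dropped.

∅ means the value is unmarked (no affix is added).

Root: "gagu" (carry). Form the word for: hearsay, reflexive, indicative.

gagoku

Attach voice reflexive -ok → gaguok.
Attach mood indicative -a → gaguoka.
Attach evidentiality hearsay -i → gaguokai.
Apply vowel harmony: gaguokai → gaguokau.
Apply vowel deletion: gaguokau → gagoku.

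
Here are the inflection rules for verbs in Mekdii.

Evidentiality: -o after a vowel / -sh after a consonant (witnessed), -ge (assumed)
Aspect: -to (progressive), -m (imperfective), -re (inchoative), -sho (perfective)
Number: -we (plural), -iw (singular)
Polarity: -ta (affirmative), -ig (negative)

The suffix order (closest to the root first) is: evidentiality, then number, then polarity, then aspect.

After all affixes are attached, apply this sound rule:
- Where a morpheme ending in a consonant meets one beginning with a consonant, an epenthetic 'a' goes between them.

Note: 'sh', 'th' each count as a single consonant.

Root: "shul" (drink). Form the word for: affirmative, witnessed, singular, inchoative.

Attach evidentiality witnessed -sh (after consonant 'l') → shulsh.
Attach number singular -iw → shulshiw.
Attach polarity affirmative -ta → shulshiwta.
Attach aspect inchoative -re → shulshiwtare.
Apply epenthesis: shulshiwtare → shulashiwatare.

shulashiwatare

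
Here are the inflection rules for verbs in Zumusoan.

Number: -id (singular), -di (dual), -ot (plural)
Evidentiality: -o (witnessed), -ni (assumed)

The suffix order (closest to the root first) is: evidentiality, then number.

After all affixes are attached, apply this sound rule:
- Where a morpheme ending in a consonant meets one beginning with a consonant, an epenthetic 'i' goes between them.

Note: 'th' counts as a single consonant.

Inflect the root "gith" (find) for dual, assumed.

Attach evidentiality assumed -ni → githni.
Attach number dual -di → githnidi.
Apply epenthesis: githnidi → githinidi.

githinidi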